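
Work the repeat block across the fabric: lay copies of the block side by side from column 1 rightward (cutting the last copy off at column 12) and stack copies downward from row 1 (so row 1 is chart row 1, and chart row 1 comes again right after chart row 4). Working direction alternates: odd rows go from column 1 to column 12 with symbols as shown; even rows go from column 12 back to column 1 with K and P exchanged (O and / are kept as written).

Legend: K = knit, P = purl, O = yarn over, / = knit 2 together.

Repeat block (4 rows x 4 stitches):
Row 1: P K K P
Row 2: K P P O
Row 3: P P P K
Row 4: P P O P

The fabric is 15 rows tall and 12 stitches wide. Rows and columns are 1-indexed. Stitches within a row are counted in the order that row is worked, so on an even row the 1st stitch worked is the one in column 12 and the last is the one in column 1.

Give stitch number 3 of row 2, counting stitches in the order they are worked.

Stitch:
K

Derivation:
Row 2: (2-1) mod 4 = 1, so use chart row 2. Even row -> WS.
Chart row 2 tiled across columns 1-12: K P P O K P P O K P P O
Wrong side: read the tiled row from column 12 down to 1 and exchange K with P (leave O, /).
Row 2 as worked: O K K P O K K P O K K P
Counting 3 along the worked row gives K.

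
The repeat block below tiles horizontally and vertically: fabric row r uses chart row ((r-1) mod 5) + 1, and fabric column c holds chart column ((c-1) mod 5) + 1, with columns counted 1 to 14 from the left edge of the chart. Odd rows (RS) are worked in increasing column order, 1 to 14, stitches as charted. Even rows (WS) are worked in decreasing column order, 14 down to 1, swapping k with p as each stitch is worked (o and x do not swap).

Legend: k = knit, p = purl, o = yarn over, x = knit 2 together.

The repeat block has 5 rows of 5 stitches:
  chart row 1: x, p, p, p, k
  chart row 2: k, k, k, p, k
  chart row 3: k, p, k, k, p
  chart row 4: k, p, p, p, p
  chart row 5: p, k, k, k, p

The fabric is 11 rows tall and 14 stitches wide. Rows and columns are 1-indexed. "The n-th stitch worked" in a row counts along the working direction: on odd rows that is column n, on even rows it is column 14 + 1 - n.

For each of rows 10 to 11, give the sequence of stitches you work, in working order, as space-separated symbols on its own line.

Row 10: chart row 5, WS - tiled (columns 1-14): p k k k p p k k k p p k k k; work from column 14 back to 1 with k<->p swapped.
Row 11: chart row 1, RS - tile across columns 1-14 and work as-is.

Result:
p p p k k p p p k k p p p k
x p p p k x p p p k x p p p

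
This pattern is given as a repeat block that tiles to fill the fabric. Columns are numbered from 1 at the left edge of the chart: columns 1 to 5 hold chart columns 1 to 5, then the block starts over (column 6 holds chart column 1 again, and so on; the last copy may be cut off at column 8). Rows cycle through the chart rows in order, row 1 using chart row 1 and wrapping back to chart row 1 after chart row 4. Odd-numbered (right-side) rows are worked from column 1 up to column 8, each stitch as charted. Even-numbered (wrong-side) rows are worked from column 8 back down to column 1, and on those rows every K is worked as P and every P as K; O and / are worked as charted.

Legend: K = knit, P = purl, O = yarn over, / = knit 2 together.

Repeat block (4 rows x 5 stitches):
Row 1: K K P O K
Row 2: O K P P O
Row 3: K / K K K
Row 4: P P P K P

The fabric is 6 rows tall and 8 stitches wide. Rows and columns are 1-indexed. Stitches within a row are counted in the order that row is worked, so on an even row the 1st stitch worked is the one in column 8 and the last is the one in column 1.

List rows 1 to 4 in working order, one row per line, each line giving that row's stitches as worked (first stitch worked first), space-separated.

Row 1: chart row 1, RS - tile across columns 1-8 and work as-is.
Row 2: chart row 2, WS - tiled (columns 1-8): O K P P O O K P; work from column 8 back to 1 with K<->P swapped.
Row 3: chart row 3, RS - tile across columns 1-8 and work as-is.
Row 4: chart row 4, WS - tiled (columns 1-8): P P P K P P P P; work from column 8 back to 1 with K<->P swapped.

Result:
K K P O K K K P
K P O O K K P O
K / K K K K / K
K K K K P K K K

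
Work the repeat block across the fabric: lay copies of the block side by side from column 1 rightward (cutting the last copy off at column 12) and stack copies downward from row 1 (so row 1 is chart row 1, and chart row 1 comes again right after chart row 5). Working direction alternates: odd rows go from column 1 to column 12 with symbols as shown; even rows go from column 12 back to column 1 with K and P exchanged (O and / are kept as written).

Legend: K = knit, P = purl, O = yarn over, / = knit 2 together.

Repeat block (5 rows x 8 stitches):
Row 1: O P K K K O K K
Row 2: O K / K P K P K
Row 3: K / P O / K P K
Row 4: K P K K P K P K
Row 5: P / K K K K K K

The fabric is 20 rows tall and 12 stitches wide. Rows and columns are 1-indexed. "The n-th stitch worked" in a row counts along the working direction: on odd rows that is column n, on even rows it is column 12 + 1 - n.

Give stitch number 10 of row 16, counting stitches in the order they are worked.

Row 16: (16-1) mod 5 = 0, so use chart row 1. Even row -> WS.
Chart row 1 tiled across columns 1-12: O P K K K O K K O P K K
WS: work from column 12 back to column 1 (reverse the tiled row), swapping K<->P (O and / unchanged).
Row 16 as worked: P P K O P P O P P P K O
Stitch 10 in working order -> P

Result:
P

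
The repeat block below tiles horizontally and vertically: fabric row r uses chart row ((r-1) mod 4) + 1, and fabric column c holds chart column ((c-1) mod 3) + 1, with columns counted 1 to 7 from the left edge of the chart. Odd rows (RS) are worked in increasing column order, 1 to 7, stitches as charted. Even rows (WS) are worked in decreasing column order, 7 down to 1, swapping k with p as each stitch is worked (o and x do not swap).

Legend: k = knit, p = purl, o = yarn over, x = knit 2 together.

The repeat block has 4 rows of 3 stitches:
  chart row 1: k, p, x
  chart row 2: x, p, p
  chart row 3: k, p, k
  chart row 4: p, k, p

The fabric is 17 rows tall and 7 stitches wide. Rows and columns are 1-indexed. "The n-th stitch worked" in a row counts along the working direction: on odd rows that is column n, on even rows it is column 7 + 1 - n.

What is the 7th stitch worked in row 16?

Stitch:
k

Derivation:
For row 16: chart row = ((16-1) mod 4) + 1 = 4; this is a WS (even) row.
Chart row 4 tiled across columns 1-7: p k p p k p p
WS: work from column 7 back to column 1 (reverse the tiled row), swapping k<->p (o and x unchanged).
Row 16 as worked: k k p k k p k
Stitch 7 in working order -> k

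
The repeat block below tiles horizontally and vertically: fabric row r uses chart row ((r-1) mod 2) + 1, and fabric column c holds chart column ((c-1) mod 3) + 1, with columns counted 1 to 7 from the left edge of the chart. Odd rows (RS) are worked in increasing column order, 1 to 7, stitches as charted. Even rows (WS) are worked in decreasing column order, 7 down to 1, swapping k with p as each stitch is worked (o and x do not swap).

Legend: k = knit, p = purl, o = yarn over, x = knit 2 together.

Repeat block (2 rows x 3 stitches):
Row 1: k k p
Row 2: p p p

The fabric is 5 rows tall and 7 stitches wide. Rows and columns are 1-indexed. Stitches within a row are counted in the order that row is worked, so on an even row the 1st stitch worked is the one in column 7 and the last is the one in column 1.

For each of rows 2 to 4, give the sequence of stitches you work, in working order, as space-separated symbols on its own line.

Rows as worked:
k k k k k k k
k k p k k p k
k k k k k k k

Derivation:
Row 2: chart row 2, WS - tiled (columns 1-7): p p p p p p p; work from column 7 back to 1 with k<->p swapped.
Row 3: chart row 1, RS - tile across columns 1-7 and work as-is.
Row 4: chart row 2, WS - tiled (columns 1-7): p p p p p p p; work from column 7 back to 1 with k<->p swapped.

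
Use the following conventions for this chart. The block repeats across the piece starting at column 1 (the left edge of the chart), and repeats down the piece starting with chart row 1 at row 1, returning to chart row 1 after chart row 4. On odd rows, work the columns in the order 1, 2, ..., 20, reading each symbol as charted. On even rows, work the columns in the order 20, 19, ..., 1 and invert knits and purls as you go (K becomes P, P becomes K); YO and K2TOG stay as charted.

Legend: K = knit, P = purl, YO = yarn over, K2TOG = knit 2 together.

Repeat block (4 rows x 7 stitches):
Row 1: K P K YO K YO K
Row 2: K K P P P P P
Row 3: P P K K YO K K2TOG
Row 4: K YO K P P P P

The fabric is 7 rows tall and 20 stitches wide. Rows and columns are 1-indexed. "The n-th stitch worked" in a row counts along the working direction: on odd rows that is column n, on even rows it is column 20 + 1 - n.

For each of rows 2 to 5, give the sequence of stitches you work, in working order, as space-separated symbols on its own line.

Row 2: chart row 2, WS - tiled (columns 1-20): K K P P P P P K K P P P P P K K P P P P; work from column 20 back to 1 with K<->P swapped.
Row 3: chart row 3, RS - tile across columns 1-20 and work as-is.
Row 4: chart row 4, WS - tiled (columns 1-20): K YO K P P P P K YO K P P P P K YO K P P P; work from column 20 back to 1 with K<->P swapped.
Row 5: chart row 1, RS - tile across columns 1-20 and work as-is.

Result:
K K K K P P K K K K K P P K K K K K P P
P P K K YO K K2TOG P P K K YO K K2TOG P P K K YO K
K K K P YO P K K K K P YO P K K K K P YO P
K P K YO K YO K K P K YO K YO K K P K YO K YO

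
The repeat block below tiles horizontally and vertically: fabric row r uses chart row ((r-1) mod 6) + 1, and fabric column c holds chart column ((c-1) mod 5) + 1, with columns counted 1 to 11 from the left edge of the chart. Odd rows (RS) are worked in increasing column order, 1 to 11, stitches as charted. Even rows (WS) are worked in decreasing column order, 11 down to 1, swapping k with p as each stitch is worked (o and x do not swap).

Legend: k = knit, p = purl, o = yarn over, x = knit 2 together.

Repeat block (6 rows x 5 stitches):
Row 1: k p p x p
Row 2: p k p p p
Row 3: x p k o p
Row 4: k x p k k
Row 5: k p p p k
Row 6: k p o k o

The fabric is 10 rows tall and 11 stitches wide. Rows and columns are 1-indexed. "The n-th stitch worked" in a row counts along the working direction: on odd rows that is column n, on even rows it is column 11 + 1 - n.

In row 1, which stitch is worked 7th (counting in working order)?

Stitch:
p

Derivation:
Row 1: (1-1) mod 6 = 0, so use chart row 1. Odd row -> RS.
Chart row 1 tiled across columns 1-11: k p p x p k p p x p k
Right side: take the tiled row as-is (worked left to right from column 1).
The 7th stitch worked is p.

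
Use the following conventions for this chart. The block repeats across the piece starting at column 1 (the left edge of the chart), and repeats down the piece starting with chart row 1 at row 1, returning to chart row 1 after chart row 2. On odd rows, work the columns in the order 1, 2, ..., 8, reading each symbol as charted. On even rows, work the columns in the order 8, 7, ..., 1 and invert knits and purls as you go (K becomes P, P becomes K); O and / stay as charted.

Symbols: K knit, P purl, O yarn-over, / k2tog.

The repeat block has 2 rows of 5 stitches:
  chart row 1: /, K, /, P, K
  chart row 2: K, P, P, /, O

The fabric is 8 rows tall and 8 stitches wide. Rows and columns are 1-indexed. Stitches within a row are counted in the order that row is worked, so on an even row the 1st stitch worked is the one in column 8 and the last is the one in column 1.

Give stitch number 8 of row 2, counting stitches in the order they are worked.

Result:
P

Derivation:
Row 2 uses chart row ((2-1) mod 2)+1 = 2. Row 2 is even, so WS.
Chart row 2 tiled across columns 1-8: K P P / O K P P
WS: work from column 8 back to column 1 (reverse the tiled row), swapping K<->P (O and / unchanged).
Row 2 as worked: K K P O / K K P
Counting 8 along the worked row gives P.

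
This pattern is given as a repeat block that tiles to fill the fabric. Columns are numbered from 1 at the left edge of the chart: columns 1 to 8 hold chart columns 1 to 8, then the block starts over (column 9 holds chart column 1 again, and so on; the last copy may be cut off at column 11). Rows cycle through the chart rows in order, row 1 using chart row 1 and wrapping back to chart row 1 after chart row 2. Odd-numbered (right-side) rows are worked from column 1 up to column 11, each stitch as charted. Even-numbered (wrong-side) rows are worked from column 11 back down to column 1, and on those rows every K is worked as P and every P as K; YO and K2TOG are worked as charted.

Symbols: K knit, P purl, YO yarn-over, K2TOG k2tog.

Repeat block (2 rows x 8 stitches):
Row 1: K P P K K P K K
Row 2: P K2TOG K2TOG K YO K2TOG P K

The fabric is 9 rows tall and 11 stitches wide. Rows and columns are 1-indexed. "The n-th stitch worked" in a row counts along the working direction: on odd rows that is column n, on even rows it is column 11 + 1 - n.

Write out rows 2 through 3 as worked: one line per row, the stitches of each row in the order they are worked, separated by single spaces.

Rows as worked:
K2TOG K2TOG K P K K2TOG YO P K2TOG K2TOG K
K P P K K P K K K P P

Derivation:
Row 2: chart row 2, WS - tiled (columns 1-11): P K2TOG K2TOG K YO K2TOG P K P K2TOG K2TOG; work from column 11 back to 1 with K<->P swapped.
Row 3: chart row 1, RS - tile across columns 1-11 and work as-is.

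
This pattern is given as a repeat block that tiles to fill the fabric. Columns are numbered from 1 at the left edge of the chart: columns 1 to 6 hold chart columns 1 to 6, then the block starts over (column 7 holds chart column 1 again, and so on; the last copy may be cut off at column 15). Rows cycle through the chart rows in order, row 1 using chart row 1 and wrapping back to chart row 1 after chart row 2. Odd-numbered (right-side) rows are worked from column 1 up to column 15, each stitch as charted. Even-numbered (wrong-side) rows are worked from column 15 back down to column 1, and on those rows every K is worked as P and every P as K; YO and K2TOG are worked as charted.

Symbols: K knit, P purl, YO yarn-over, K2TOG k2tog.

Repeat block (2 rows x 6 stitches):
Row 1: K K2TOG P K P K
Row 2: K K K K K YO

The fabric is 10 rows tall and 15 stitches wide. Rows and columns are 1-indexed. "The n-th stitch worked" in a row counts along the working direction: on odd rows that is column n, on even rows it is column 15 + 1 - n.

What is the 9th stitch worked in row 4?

== STITCH ==
P

Derivation:
Row 4 uses chart row ((4-1) mod 2)+1 = 2. Row 4 is even, so WS.
Chart row 2 tiled across columns 1-15: K K K K K YO K K K K K YO K K K
WS row: flip the tiled sequence (start at column 15) and apply K<->P; YO and K2TOG stay.
Row 4 as worked: P P P YO P P P P P YO P P P P P
Stitch 9 in working order -> P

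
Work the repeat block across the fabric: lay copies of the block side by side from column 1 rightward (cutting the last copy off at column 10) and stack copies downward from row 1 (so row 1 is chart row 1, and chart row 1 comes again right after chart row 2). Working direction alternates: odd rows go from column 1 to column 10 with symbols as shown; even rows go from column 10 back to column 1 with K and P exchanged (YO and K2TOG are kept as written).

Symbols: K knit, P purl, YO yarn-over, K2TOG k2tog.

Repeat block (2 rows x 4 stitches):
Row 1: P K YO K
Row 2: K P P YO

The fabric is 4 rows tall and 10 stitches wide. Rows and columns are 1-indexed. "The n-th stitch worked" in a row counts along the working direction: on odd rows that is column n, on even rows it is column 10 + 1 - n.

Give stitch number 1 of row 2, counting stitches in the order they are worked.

Result:
K

Derivation:
Row 2 uses chart row ((2-1) mod 2)+1 = 2. Row 2 is even, so WS.
Chart row 2 tiled across columns 1-10: K P P YO K P P YO K P
WS row: flip the tiled sequence (start at column 10) and apply K<->P; YO and K2TOG stay.
Row 2 as worked: K P YO K K P YO K K P
The 1st stitch worked is K.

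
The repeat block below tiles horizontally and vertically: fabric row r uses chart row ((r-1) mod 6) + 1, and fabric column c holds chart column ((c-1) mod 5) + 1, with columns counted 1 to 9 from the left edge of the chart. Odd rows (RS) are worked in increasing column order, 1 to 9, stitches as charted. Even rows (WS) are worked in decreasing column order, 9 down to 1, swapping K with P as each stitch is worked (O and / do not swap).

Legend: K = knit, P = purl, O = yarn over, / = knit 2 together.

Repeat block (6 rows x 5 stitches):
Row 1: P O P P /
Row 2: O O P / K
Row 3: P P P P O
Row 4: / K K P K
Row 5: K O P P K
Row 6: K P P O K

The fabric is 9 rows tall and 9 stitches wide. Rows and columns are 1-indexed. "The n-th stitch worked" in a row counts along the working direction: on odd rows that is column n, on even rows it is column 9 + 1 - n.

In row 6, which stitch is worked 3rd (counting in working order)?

Result:
K

Derivation:
Row 6 uses chart row ((6-1) mod 6)+1 = 6. Row 6 is even, so WS.
Chart row 6 tiled across columns 1-9: K P P O K K P P O
WS row: flip the tiled sequence (start at column 9) and apply K<->P; O and / stay.
Row 6 as worked: O K K P P O K K P
The 3rd stitch worked is K.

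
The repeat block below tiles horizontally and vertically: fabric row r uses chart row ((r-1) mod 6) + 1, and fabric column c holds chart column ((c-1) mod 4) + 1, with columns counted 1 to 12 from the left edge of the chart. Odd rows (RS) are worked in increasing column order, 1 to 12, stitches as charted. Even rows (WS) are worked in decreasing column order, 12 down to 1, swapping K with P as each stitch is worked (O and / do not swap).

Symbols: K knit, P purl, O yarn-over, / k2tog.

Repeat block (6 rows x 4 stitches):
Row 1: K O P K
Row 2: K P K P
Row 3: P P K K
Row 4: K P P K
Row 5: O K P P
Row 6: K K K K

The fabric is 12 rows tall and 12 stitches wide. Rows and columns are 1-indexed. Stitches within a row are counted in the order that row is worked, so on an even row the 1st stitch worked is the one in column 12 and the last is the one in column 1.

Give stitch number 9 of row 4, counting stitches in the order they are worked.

Row 4 uses chart row ((4-1) mod 6)+1 = 4. Row 4 is even, so WS.
Chart row 4 tiled across columns 1-12: K P P K K P P K K P P K
WS row: flip the tiled sequence (start at column 12) and apply K<->P; O and / stay.
Row 4 as worked: P K K P P K K P P K K P
The 9th stitch worked is P.

Stitch:
P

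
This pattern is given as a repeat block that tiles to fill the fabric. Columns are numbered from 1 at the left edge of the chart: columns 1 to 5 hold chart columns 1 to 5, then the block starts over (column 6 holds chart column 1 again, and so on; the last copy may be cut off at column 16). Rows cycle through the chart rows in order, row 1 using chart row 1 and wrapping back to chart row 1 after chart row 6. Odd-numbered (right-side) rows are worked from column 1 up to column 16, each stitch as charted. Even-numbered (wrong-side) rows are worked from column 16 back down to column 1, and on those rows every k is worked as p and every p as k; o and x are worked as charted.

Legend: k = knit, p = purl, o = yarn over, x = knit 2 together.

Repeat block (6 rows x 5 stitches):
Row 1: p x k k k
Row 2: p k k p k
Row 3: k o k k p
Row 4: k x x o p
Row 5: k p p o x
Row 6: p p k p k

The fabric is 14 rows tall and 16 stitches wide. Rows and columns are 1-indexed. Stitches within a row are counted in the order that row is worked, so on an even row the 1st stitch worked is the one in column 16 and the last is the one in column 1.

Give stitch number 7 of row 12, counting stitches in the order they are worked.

Result:
p

Derivation:
For row 12: chart row = ((12-1) mod 6) + 1 = 6; this is a WS (even) row.
Chart row 6 tiled across columns 1-16: p p k p k p p k p k p p k p k p
WS: work from column 16 back to column 1 (reverse the tiled row), swapping k<->p (o and x unchanged).
Row 12 as worked: k p k p k k p k p k k p k p k k
The 7th stitch worked is p.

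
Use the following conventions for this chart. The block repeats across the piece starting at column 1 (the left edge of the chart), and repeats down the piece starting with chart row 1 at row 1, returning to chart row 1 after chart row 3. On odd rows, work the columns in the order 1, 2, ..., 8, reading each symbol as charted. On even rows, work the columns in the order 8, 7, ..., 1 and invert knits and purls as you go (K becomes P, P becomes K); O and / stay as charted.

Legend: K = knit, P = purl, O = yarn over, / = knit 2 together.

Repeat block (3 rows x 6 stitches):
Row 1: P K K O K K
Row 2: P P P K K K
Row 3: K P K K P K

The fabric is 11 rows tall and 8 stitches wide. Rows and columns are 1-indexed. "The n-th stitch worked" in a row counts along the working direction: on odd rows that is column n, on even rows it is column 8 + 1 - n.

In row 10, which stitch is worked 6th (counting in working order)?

For row 10: chart row = ((10-1) mod 3) + 1 = 1; this is a WS (even) row.
Chart row 1 tiled across columns 1-8: P K K O K K P K
Wrong side: read the tiled row from column 8 down to 1 and exchange K with P (leave O, /).
Row 10 as worked: P K P P O P P K
The 6th stitch worked is P.

Stitch:
P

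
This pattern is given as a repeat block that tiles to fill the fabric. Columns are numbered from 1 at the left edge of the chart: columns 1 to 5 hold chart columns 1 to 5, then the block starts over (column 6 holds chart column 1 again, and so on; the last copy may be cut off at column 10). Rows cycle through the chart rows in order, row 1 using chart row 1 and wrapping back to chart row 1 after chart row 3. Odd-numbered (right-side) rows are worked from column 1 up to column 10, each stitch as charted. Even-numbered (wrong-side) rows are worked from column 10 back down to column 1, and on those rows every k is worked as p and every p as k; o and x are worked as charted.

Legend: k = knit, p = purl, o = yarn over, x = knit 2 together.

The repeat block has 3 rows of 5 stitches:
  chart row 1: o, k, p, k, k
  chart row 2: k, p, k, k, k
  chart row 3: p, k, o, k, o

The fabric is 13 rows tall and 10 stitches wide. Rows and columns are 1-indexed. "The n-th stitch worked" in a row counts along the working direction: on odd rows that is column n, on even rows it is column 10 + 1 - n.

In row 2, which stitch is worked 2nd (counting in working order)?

== STITCH ==
p

Derivation:
Row 2: (2-1) mod 3 = 1, so use chart row 2. Even row -> WS.
Chart row 2 tiled across columns 1-10: k p k k k k p k k k
WS row: flip the tiled sequence (start at column 10) and apply k<->p; o and x stay.
Row 2 as worked: p p p k p p p p k p
Stitch 2 in working order -> p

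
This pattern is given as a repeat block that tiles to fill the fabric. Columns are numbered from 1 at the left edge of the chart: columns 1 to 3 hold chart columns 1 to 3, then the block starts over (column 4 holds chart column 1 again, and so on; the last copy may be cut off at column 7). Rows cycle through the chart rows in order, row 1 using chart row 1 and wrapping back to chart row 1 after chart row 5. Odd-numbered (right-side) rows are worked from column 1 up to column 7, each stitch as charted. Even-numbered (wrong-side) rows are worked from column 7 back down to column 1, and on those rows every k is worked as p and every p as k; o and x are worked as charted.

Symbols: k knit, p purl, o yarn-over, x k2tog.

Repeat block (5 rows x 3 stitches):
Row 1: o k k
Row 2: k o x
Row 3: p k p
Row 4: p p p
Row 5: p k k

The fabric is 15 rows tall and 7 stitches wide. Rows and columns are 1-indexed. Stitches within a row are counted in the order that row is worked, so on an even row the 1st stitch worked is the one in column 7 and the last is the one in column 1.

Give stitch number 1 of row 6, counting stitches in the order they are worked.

== STITCH ==
o

Derivation:
Row 6: (6-1) mod 5 = 0, so use chart row 1. Even row -> WS.
Chart row 1 tiled across columns 1-7: o k k o k k o
Wrong side: read the tiled row from column 7 down to 1 and exchange k with p (leave o, x).
Row 6 as worked: o p p o p p o
Stitch 1 in working order -> o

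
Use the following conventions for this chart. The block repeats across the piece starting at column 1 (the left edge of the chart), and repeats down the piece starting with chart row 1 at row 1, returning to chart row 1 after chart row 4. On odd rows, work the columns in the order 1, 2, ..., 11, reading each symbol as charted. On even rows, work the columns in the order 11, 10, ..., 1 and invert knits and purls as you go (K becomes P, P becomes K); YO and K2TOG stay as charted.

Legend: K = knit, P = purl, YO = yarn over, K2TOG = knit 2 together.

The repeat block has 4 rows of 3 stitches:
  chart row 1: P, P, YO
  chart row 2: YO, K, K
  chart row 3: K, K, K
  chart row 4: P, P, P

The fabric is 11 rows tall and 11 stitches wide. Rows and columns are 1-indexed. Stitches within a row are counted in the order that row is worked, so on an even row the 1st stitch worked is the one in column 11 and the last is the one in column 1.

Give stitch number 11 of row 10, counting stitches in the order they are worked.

Stitch:
YO

Derivation:
Row 10: (10-1) mod 4 = 1, so use chart row 2. Even row -> WS.
Chart row 2 tiled across columns 1-11: YO K K YO K K YO K K YO K
WS row: flip the tiled sequence (start at column 11) and apply K<->P; YO and K2TOG stay.
Row 10 as worked: P YO P P YO P P YO P P YO
Counting 11 along the worked row gives YO.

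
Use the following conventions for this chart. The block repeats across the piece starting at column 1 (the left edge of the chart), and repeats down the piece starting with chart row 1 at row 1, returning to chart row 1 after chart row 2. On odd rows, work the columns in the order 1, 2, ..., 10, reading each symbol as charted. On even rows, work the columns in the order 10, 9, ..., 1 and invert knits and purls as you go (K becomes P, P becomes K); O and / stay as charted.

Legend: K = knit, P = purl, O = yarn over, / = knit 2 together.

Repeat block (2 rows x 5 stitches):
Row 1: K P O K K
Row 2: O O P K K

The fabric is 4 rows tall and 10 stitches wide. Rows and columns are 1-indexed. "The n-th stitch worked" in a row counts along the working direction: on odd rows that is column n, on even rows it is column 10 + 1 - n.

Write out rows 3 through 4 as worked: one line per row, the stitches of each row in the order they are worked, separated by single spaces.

Rows as worked:
K P O K K K P O K K
P P K O O P P K O O

Derivation:
Row 3: chart row 1, RS - tile across columns 1-10 and work as-is.
Row 4: chart row 2, WS - tiled (columns 1-10): O O P K K O O P K K; work from column 10 back to 1 with K<->P swapped.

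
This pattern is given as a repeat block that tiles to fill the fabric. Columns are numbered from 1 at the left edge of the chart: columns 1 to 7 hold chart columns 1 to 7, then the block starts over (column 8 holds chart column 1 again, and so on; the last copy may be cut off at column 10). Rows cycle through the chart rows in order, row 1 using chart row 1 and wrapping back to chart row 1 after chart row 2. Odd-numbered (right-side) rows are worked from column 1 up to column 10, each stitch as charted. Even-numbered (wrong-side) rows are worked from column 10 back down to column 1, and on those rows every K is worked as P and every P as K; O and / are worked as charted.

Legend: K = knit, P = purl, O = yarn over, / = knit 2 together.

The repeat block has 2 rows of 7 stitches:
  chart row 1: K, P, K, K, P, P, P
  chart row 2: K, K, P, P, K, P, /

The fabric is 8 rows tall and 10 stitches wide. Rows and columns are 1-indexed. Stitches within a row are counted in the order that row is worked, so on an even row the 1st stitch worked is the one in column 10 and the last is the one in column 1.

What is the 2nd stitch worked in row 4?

Row 4 uses chart row ((4-1) mod 2)+1 = 2. Row 4 is even, so WS.
Chart row 2 tiled across columns 1-10: K K P P K P / K K P
WS: work from column 10 back to column 1 (reverse the tiled row), swapping K<->P (O and / unchanged).
Row 4 as worked: K P P / K P K K P P
Counting 2 along the worked row gives P.

Result:
P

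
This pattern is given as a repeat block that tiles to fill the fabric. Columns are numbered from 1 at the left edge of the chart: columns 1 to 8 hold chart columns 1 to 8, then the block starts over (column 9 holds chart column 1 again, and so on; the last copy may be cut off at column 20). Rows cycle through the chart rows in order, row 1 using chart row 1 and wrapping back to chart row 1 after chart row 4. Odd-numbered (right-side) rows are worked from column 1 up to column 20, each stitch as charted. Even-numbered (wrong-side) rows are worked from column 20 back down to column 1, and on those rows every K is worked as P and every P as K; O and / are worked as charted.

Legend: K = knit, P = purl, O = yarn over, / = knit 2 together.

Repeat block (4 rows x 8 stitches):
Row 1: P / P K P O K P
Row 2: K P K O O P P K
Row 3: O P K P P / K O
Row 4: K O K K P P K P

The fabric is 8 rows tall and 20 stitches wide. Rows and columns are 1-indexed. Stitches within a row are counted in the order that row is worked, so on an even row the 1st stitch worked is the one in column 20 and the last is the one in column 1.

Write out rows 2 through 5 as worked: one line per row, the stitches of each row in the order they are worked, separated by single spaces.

Row 2: chart row 2, WS - tiled (columns 1-20): K P K O O P P K K P K O O P P K K P K O; work from column 20 back to 1 with K<->P swapped.
Row 3: chart row 3, RS - tile across columns 1-20 and work as-is.
Row 4: chart row 4, WS - tiled (columns 1-20): K O K K P P K P K O K K P P K P K O K K; work from column 20 back to 1 with K<->P swapped.
Row 5: chart row 1, RS - tile across columns 1-20 and work as-is.

Rows as worked:
O P K P P K K O O P K P P K K O O P K P
O P K P P / K O O P K P P / K O O P K P
P P O P K P K K P P O P K P K K P P O P
P / P K P O K P P / P K P O K P P / P K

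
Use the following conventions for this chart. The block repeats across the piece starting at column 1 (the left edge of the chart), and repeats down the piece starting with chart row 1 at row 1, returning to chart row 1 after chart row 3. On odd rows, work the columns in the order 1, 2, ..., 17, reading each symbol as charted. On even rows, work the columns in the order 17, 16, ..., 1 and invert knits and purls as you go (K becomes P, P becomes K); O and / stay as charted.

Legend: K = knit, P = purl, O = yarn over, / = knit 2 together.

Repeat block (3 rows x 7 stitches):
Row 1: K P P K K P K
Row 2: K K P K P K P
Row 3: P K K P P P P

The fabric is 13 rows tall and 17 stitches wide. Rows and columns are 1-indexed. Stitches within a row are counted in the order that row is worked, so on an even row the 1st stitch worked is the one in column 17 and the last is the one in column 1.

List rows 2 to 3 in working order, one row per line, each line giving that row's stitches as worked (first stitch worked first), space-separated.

Row 2: chart row 2, WS - tiled (columns 1-17): K K P K P K P K K P K P K P K K P; work from column 17 back to 1 with K<->P swapped.
Row 3: chart row 3, RS - tile across columns 1-17 and work as-is.

Result:
K P P K P K P K P P K P K P K P P
P K K P P P P P K K P P P P P K K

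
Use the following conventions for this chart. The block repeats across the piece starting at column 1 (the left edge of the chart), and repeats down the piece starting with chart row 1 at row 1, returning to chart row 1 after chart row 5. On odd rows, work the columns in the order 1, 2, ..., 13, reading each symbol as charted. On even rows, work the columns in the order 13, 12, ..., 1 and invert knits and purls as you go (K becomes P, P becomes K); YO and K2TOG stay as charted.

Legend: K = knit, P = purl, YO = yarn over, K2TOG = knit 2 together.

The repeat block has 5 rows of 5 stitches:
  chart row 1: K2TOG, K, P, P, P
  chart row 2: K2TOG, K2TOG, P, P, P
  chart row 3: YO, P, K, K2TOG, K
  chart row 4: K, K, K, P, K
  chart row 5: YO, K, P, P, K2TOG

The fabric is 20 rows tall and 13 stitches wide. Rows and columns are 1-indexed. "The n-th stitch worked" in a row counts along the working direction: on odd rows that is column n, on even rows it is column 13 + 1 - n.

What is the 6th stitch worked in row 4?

Row 4: (4-1) mod 5 = 3, so use chart row 4. Even row -> WS.
Chart row 4 tiled across columns 1-13: K K K P K K K K P K K K K
Wrong side: read the tiled row from column 13 down to 1 and exchange K with P (leave YO, K2TOG).
Row 4 as worked: P P P P K P P P P K P P P
Stitch 6 in working order -> P

== STITCH ==
P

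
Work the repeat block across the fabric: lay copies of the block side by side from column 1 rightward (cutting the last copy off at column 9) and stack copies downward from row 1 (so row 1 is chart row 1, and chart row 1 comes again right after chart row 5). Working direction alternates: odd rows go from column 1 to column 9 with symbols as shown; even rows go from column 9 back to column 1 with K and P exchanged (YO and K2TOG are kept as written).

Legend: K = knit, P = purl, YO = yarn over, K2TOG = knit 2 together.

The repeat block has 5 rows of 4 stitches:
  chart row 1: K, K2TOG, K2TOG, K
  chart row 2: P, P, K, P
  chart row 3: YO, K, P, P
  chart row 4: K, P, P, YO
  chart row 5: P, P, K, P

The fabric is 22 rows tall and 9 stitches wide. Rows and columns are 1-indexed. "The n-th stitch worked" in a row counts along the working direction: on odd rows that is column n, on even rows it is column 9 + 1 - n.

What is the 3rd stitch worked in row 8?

Row 8: (8-1) mod 5 = 2, so use chart row 3. Even row -> WS.
Chart row 3 tiled across columns 1-9: YO K P P YO K P P YO
WS row: flip the tiled sequence (start at column 9) and apply K<->P; YO and K2TOG stay.
Row 8 as worked: YO K K P YO K K P YO
Stitch 3 in working order -> K

== STITCH ==
K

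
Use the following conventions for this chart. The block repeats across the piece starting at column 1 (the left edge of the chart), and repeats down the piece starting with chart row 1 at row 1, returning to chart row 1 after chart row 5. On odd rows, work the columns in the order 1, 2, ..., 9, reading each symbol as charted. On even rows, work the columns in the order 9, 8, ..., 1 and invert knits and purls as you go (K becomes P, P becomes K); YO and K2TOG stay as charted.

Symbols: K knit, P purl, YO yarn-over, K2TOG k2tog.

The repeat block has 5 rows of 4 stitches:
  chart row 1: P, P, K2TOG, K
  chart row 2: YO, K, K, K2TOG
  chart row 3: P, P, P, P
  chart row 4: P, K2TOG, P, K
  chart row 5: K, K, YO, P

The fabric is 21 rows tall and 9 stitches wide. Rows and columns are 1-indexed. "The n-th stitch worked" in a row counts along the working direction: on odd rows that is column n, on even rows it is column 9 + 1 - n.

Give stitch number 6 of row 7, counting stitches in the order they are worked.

Result:
K

Derivation:
For row 7: chart row = ((7-1) mod 5) + 1 = 2; this is a RS (odd) row.
Chart row 2 tiled across columns 1-9: YO K K K2TOG YO K K K2TOG YO
RS: work column 1 to column 9, symbols as charted — the tiled row is the row as worked.
Stitch 6 in working order -> K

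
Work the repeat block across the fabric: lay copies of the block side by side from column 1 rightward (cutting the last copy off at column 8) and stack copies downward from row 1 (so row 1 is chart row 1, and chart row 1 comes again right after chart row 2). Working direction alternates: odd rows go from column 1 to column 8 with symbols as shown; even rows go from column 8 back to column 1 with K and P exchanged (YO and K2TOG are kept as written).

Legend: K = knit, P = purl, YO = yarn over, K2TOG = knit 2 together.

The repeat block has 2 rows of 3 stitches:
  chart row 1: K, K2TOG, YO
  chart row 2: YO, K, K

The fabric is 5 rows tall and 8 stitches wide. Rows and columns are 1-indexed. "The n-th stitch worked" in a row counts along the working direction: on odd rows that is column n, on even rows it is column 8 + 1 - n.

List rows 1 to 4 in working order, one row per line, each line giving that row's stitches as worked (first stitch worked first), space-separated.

== ROWS AS WORKED ==
K K2TOG YO K K2TOG YO K K2TOG
P YO P P YO P P YO
K K2TOG YO K K2TOG YO K K2TOG
P YO P P YO P P YO

Derivation:
Row 1: chart row 1, RS - tile across columns 1-8 and work as-is.
Row 2: chart row 2, WS - tiled (columns 1-8): YO K K YO K K YO K; work from column 8 back to 1 with K<->P swapped.
Row 3: chart row 1, RS - tile across columns 1-8 and work as-is.
Row 4: chart row 2, WS - tiled (columns 1-8): YO K K YO K K YO K; work from column 8 back to 1 with K<->P swapped.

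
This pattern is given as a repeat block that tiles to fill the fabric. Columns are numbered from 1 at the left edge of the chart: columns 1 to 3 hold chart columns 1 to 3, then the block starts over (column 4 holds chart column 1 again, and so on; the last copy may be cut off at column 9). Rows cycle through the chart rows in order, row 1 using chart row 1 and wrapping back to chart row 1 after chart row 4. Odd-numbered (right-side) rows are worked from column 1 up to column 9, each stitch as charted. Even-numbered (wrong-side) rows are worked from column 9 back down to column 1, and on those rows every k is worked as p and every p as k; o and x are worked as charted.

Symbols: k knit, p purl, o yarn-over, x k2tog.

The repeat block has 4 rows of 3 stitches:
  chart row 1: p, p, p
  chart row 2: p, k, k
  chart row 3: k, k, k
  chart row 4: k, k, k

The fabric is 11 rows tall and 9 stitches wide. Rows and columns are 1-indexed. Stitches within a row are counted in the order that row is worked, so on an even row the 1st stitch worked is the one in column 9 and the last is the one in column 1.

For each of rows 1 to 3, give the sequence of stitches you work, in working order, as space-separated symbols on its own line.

Row 1: chart row 1, RS - tile across columns 1-9 and work as-is.
Row 2: chart row 2, WS - tiled (columns 1-9): p k k p k k p k k; work from column 9 back to 1 with k<->p swapped.
Row 3: chart row 3, RS - tile across columns 1-9 and work as-is.

Result:
p p p p p p p p p
p p k p p k p p k
k k k k k k k k k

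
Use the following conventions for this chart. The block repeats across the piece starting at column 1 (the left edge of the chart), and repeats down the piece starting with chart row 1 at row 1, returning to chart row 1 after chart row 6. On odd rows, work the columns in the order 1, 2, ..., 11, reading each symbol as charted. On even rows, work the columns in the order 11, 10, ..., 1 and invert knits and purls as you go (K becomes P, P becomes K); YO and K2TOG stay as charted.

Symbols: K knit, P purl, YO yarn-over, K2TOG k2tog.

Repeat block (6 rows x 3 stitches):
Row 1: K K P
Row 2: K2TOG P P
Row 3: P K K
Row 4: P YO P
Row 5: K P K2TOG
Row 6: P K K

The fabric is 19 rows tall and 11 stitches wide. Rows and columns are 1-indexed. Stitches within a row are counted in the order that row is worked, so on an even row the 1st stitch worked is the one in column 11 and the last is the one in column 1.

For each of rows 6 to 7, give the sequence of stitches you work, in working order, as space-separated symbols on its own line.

Row 6: chart row 6, WS - tiled (columns 1-11): P K K P K K P K K P K; work from column 11 back to 1 with K<->P swapped.
Row 7: chart row 1, RS - tile across columns 1-11 and work as-is.

Result:
P K P P K P P K P P K
K K P K K P K K P K K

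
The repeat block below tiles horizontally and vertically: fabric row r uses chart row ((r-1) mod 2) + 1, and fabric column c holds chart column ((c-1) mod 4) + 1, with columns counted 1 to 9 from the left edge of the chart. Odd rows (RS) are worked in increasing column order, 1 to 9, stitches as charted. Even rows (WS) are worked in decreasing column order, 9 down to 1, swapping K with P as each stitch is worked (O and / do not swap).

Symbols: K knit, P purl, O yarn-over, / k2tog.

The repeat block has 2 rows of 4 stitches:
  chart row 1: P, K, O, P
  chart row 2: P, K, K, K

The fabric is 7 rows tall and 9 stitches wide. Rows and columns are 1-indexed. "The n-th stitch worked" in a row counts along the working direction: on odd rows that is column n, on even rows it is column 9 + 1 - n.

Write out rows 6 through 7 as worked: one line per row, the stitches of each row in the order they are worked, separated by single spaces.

Rows as worked:
K P P P K P P P K
P K O P P K O P P

Derivation:
Row 6: chart row 2, WS - tiled (columns 1-9): P K K K P K K K P; work from column 9 back to 1 with K<->P swapped.
Row 7: chart row 1, RS - tile across columns 1-9 and work as-is.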